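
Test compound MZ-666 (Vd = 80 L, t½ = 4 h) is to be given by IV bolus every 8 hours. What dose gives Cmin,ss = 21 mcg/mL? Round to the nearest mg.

τ/t½ = 8/4 ≈ 2, so f = (1/2)^(8/4) ≈ 0.250000.
Cmin,ss = (D/Vd)·f/(1−f), so D = Cmin,ss·Vd·(1−f)/f.
D = 21 × 80 × (1−f)/f ≈ 21 × 80 × 3.00000 ≈ 5040.00 mg.

5040 mg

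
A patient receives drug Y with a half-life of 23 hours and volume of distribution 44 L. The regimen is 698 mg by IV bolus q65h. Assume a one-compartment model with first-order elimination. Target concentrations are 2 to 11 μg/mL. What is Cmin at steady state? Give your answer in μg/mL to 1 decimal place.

k = ln2/t½ = ln2/23 ≈ 0.030137 h⁻¹; fraction remaining f = e^(−kτ) = e^(−0.030137×65) ≈ 0.1410.
Accumulation ratio R = 1/(1 − f) ≈ 1/0.8590 ≈ 1.1641.
Single-dose peak C₀ = D/Vd = 698/44 ≈ 15.864 μg/mL.
Steady-state peak Cmax,ss = C₀·R ≈ 15.864 × 1.1641 ≈ 18.467 μg/mL.
One interval later, Cmin,ss = Cmax,ss·e^(−kτ) ≈ 18.467 × 0.1410 ≈ 2.604 μg/mL.
Trough 2.6 μg/mL vs MEC 2 μg/mL: adequate.

2.6 μg/mL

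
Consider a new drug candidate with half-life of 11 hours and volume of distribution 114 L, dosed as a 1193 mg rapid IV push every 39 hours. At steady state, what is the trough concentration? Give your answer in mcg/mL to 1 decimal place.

Over one 39-h interval, 39/11 ≈ 3.5455 half-lives elapse, leaving f ≈ 0.0856 of each dose.
Accumulation ratio R = 1/(1 − f) ≈ 1/0.9144 ≈ 1.0936.
Each bolus raises the concentration by D/Vd = 1193/114 ≈ 10.465 mcg/mL.
Steady-state peak Cmax,ss = C₀·R ≈ 10.465 × 1.0936 ≈ 11.445 mcg/mL.
Steady-state trough Cmin,ss = Cmax,ss·f ≈ 11.445 × 0.0856 ≈ 0.980 mcg/mL.

1.0 mcg/mL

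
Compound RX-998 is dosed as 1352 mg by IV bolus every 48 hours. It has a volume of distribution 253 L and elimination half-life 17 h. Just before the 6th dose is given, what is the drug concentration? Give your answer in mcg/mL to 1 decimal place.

0.9 mcg/mL

f = (1/2)^(τ/t½) = (1/2)^(48/17) ≈ 0.1413.
C₀ = D/Vd = 1352/253 ≈ 5.344 mcg/mL.
Before the 6th dose, 5 doses have been given. Superposition: Cmin = C₀·(f + f² + … + f^5).
≈ 5.344 × (0.1413 + 0.0200 + 0.0028 + 0.0004 + 0.0001) ≈ 5.344 × 0.1646 ≈ 0.880 mcg/mL.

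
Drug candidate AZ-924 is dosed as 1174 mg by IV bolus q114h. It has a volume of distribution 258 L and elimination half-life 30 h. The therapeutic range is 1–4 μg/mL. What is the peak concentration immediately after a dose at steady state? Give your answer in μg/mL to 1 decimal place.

Over one 114-h interval, 114/30 ≈ 3.8 half-lives elapse, leaving f ≈ 0.0718 of each dose.
Accumulation ratio R = 1/(1 − f) ≈ 1/0.9282 ≈ 1.0774.
Single-dose peak C₀ = D/Vd = 1174/258 ≈ 4.550 μg/mL.
Steady-state peak Cmax,ss = C₀·R ≈ 4.550 × 1.0774 ≈ 4.902 μg/mL.
Peak 4.9 μg/mL vs MTC 4 μg/mL: exceeds toxic threshold.

4.9 μg/mL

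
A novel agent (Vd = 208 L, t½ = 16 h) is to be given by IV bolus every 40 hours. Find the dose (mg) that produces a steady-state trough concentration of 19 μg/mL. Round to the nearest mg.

18404 mg

τ/t½ = 40/16 ≈ 2.5, so f = (1/2)^(40/16) ≈ 0.176777.
Cmin,ss = (D/Vd)·f/(1−f), so D = Cmin,ss·Vd·(1−f)/f.
D = 19 × 208 × (1−f)/f ≈ 19 × 208 × 4.65684 ≈ 18403.83 mg.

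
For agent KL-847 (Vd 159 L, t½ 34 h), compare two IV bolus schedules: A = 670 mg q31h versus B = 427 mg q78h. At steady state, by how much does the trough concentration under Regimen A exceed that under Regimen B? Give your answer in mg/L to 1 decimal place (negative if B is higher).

4.1 mg/L

Regimen A: f = (1/2)^(31/34) ≈ 0.5315; Cmin,ss = (670/159)·f/(1−f) ≈ 4.780 mg/L.
Regimen B: f = (1/2)^(78/34) ≈ 0.2039; Cmin,ss = (427/159)·f/(1−f) ≈ 0.688 mg/L.
Difference ≈ 4.780 − 0.688 ≈ 4.092 mg/L.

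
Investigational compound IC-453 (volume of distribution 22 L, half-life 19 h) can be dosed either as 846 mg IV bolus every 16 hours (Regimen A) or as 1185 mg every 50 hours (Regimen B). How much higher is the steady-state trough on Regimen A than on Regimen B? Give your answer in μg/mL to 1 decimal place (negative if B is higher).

Regimen A: f = (1/2)^(16/19) ≈ 0.5578; Cmin,ss = (846/22)·f/(1−f) ≈ 48.507 μg/mL.
Regimen B: f = (1/2)^(50/19) ≈ 0.1614; Cmin,ss = (1185/22)·f/(1−f) ≈ 10.367 μg/mL.
Difference ≈ 48.507 − 10.367 ≈ 38.140 μg/mL.

38.1 μg/mL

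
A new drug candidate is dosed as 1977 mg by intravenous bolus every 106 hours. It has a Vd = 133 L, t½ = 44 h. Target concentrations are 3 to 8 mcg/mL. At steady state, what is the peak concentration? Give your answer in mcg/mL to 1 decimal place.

τ/t½ = 106/44 ≈ 2.4091, so fraction remaining f = (1/2)^(106/44) ≈ 0.1883.
Accumulation ratio R = 1/(1 − f) ≈ 1/0.8117 ≈ 1.2320.
Single-dose peak C₀ = D/Vd = 1977/133 ≈ 14.865 mcg/mL.
Steady-state peak Cmax,ss = C₀·R ≈ 14.865 × 1.2320 ≈ 18.314 mcg/mL.
Peak 18.3 mcg/mL vs MTC 8 mcg/mL: exceeds toxic threshold.

18.3 mcg/mL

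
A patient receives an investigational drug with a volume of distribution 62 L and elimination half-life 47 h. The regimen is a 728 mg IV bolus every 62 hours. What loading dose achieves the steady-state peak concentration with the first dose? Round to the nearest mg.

f = (1/2)^(62/47) ≈ 0.400771; accumulation ratio R = 1/(1−f) ≈ 1.66881.
Loading dose to hit Cmax,ss on first dose: D_load = D_maint·R ≈ 728 × 1.66881 ≈ 1214.89 mg.

1215 mg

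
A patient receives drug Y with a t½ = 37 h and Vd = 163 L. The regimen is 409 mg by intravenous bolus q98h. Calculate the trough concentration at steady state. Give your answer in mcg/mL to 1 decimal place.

τ/t½ = 98/37 ≈ 2.6486, so fraction remaining f = (1/2)^(98/37) ≈ 0.1595.
Accumulation ratio R = 1/(1 − f) ≈ 1/0.8405 ≈ 1.1898.
Single-dose peak C₀ = D/Vd = 409/163 ≈ 2.509 mcg/mL.
Cmax,ss = C₀/(1 − f) ≈ 2.509/0.8405 ≈ 2.985 mcg/mL.
Steady-state trough Cmin,ss = Cmax,ss·f ≈ 2.985 × 0.1595 ≈ 0.476 mcg/mL.

0.5 mcg/mL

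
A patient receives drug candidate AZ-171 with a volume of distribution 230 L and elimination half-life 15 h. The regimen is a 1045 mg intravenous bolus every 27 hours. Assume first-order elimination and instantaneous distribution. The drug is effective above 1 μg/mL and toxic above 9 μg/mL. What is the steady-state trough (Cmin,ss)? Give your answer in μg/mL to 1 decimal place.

τ/t½ = 27/15 ≈ 1.8, so fraction remaining f = (1/2)^(27/15) ≈ 0.2872.
Single-dose peak C₀ = D/Vd = 1045/230 ≈ 4.543 μg/mL.
Steady-state trough Cmin,ss = C₀·f/(1−f) ≈ 4.543 × 0.2872/0.7128 ≈ 1.830 μg/mL.
Trough 1.8 μg/mL vs MEC 1 μg/mL: adequate.

1.8 μg/mL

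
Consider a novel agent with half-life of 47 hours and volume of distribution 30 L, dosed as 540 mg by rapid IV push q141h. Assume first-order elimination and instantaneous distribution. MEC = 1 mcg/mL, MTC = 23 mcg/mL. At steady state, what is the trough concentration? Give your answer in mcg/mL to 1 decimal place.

2.6 mcg/mL

The dosing interval is 3 half-lives, so f = 2^(−3) = 0.125.
Accumulation ratio R = 1/(1 − f) = 1/0.875 = 8/7.
Single-dose peak C₀ = D/Vd = 540/30 = 18 mcg/mL.
Steady-state peak Cmax,ss = C₀·R = 18 × 8/7 ≈ 20.571 mcg/mL.
Steady-state trough Cmin,ss = Cmax,ss·f ≈ 20.571 × 0.125 ≈ 2.571 mcg/mL.
Trough 2.6 mcg/mL vs MEC 1 mcg/mL: adequate.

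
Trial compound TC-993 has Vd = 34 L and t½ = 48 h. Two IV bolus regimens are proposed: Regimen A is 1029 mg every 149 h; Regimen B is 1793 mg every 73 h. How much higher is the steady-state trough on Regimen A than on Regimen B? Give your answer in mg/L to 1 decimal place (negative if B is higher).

Regimen A: f = (1/2)^(149/48) ≈ 0.1163; Cmin,ss = (1029/34)·f/(1−f) ≈ 3.983 mg/L.
Regimen B: f = (1/2)^(73/48) ≈ 0.3485; Cmin,ss = (1793/34)·f/(1−f) ≈ 28.209 mg/L.
Difference ≈ 3.983 − 28.209 ≈ -24.226 mg/L.

-24.2 mg/L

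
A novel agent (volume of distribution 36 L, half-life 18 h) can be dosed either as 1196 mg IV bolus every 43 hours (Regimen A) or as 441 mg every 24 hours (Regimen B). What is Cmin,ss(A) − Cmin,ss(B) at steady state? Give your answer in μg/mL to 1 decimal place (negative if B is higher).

-0.2 μg/mL

Regimen A: f = (1/2)^(43/18) ≈ 0.1909; Cmin,ss = (1196/36)·f/(1−f) ≈ 7.838 μg/mL.
Regimen B: f = (1/2)^(24/18) ≈ 0.3969; Cmin,ss = (441/36)·f/(1−f) ≈ 8.062 μg/mL.
Difference ≈ 7.838 − 8.062 ≈ -0.224 μg/mL.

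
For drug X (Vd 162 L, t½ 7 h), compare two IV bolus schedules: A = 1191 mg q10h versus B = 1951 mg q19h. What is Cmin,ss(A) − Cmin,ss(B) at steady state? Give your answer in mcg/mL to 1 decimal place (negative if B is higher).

2.2 mcg/mL

Regimen A: f = (1/2)^(10/7) ≈ 0.3715; Cmin,ss = (1191/162)·f/(1−f) ≈ 4.346 mcg/mL.
Regimen B: f = (1/2)^(19/7) ≈ 0.1524; Cmin,ss = (1951/162)·f/(1−f) ≈ 2.165 mcg/mL.
Difference ≈ 4.346 − 2.165 ≈ 2.181 mcg/mL.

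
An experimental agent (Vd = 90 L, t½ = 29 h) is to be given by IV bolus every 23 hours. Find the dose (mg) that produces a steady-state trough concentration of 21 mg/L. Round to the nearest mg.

1385 mg

τ/t½ = 23/29 ≈ 0.7931, so f = (1/2)^(23/29) ≈ 0.577101.
Cmin,ss = (D/Vd)·f/(1−f), so D = Cmin,ss·Vd·(1−f)/f.
D = 21 × 90 × (1−f)/f ≈ 21 × 90 × 0.73280 ≈ 1384.99 mg.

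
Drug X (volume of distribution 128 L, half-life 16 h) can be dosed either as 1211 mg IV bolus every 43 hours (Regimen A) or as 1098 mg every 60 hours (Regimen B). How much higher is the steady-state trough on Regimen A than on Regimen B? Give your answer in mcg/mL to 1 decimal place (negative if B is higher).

Regimen A: f = (1/2)^(43/16) ≈ 0.1552; Cmin,ss = (1211/128)·f/(1−f) ≈ 1.738 mcg/mL.
Regimen B: f = (1/2)^(60/16) ≈ 0.0743; Cmin,ss = (1098/128)·f/(1−f) ≈ 0.689 mcg/mL.
Difference ≈ 1.738 − 0.689 ≈ 1.049 mcg/mL.

1.0 mcg/mL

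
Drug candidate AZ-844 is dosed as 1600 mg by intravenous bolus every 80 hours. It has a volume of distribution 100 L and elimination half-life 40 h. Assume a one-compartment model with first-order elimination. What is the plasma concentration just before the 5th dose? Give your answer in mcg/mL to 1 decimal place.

f = (1/2)^(τ/t½) = (1/2)^(80/40) ≈ 0.2500.
C₀ = D/Vd = 1600/100 ≈ 16.000 mcg/mL.
Before the 5th dose, 4 doses have been given. Superposition: Cmin = C₀·(f + f² + … + f^4).
≈ 16.000 × (0.2500 + 0.0625 + 0.0156 + 0.0039) ≈ 16.000 × 0.3320 ≈ 5.312 mcg/mL.

5.3 mcg/mL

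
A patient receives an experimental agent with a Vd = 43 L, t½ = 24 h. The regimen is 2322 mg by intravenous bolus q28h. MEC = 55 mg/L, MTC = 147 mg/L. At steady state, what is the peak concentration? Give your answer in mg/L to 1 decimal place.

97.4 mg/L

Over one 28-h interval, 28/24 ≈ 1.1667 half-lives elapse, leaving f ≈ 0.4454 of each dose.
Accumulation ratio R = 1/(1 − f) ≈ 1/0.5546 ≈ 1.8031.
Each bolus raises the concentration by D/Vd = 2322/43 ≈ 54.000 mg/L.
Steady-state peak Cmax,ss = C₀·R ≈ 54.000 × 1.8031 ≈ 97.367 mg/L.
Peak 97.4 mg/L vs MTC 147 mg/L: below toxic threshold.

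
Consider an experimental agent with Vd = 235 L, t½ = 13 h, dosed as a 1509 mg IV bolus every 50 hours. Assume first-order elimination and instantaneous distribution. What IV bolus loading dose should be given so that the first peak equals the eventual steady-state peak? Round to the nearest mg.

f = (1/2)^(50/13) ≈ 0.069533; accumulation ratio R = 1/(1−f) ≈ 1.07473.
Loading dose to hit Cmax,ss on first dose: D_load = D_maint·R ≈ 1509 × 1.07473 ≈ 1621.77 mg.

1622 mg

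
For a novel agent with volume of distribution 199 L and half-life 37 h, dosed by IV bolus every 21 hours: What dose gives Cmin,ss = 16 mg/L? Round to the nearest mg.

τ/t½ = 21/37 ≈ 0.56757, so f = (1/2)^(21/37) ≈ 0.674753.
Cmin,ss = (D/Vd)·f/(1−f), so D = Cmin,ss·Vd·(1−f)/f.
D = 16 × 199 × (1−f)/f ≈ 16 × 199 × 0.48202 ≈ 1534.75 mg.

1535 mg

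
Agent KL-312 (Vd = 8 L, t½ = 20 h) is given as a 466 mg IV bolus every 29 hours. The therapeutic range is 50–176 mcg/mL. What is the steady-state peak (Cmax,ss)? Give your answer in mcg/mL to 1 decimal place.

91.9 mcg/mL

Over one 29-h interval, 29/20 ≈ 1.45 half-lives elapse, leaving f ≈ 0.3660 of each dose.
At steady state, accumulation factor R = 1/(1 − e^(−kτ)) ≈ 1.5773.
Single-dose peak C₀ = D/Vd = 466/8 ≈ 58.250 mcg/mL.
Cmax,ss = C₀/(1 − f) ≈ 58.250/0.6340 ≈ 91.877 mcg/mL.
Peak 91.9 mcg/mL vs MTC 176 mcg/mL: below toxic threshold.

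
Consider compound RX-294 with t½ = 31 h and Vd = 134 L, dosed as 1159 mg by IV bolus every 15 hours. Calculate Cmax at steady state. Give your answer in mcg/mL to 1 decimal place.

k = ln2/t½ = ln2/31 ≈ 0.022360 h⁻¹; fraction remaining f = e^(−kτ) = e^(−0.022360×15) ≈ 0.7151.
Accumulation ratio R = 1/(1 − f) ≈ 1/0.2849 ≈ 3.5100.
Single-dose peak C₀ = D/Vd = 1159/134 ≈ 8.649 mcg/mL.
Cmax,ss = C₀/(1 − f) ≈ 8.649/0.2849 ≈ 30.358 mcg/mL.

30.4 mcg/mL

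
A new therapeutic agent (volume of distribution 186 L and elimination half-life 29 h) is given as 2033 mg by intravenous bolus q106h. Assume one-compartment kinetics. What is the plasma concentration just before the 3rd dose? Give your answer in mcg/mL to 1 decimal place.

f = (1/2)^(τ/t½) = (1/2)^(106/29) ≈ 0.0794.
C₀ = D/Vd = 2033/186 ≈ 10.930 mcg/mL.
Before the 3rd dose, 2 doses have been given. Superposition: Cmin = C₀·(f + f²).
≈ 10.930 × (0.0794 + 0.0063) ≈ 10.930 × 0.0857 ≈ 0.937 mcg/mL.

0.9 mcg/mL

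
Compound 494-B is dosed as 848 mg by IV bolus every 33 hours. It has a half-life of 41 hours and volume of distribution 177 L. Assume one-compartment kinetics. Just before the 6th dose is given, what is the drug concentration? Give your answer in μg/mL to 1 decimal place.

6.0 μg/mL

f = (1/2)^(τ/t½) = (1/2)^(33/41) ≈ 0.5724.
C₀ = D/Vd = 848/177 ≈ 4.791 μg/mL.
Before the 6th dose, 5 doses have been given. Superposition: Cmin = C₀·(f + f² + … + f^5).
≈ 4.791 × (0.5724 + 0.3276 + 0.1875 + 0.1073 + 0.0614) ≈ 4.791 × 1.2562 ≈ 6.018 μg/mL.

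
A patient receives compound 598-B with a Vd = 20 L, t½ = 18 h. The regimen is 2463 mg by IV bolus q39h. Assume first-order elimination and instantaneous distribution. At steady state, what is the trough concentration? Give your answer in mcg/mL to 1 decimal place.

τ/t½ = 39/18 ≈ 2.1667, so fraction remaining f = (1/2)^(39/18) ≈ 0.2227.
Single-dose peak C₀ = D/Vd = 2463/20 ≈ 123.150 mcg/mL.
Steady-state trough Cmin,ss = C₀·f/(1−f) ≈ 123.150 × 0.2227/0.7773 ≈ 35.283 mcg/mL.

35.3 mcg/mL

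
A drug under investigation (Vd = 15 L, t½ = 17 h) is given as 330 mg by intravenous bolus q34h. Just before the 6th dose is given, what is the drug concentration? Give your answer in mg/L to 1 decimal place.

f = (1/2)^(τ/t½) = (1/2)^(34/17) ≈ 0.2500.
C₀ = D/Vd = 330/15 ≈ 22.000 mg/L.
Before the 6th dose, 5 doses have been given. Superposition: Cmin = C₀·(f + f² + … + f^5).
≈ 22.000 × (0.2500 + 0.0625 + 0.0156 + 0.0039 + 0.0010) ≈ 22.000 × 0.3330 ≈ 7.326 mg/L.

7.3 mg/L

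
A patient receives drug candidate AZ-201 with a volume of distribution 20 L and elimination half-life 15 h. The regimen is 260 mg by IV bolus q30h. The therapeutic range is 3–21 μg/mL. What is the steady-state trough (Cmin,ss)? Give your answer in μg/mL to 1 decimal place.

4.3 μg/mL

The dosing interval is 2 half-lives, so f = 2^(−2) = 0.25.
Accumulation ratio R = 1/(1 − f) = 1/0.75 = 4/3.
Single-dose peak C₀ = D/Vd = 260/20 = 13 μg/mL.
Steady-state peak Cmax,ss = C₀·R = 13 × 4/3 ≈ 17.333 μg/mL.
Steady-state trough Cmin,ss = Cmax,ss·f ≈ 17.333 × 0.25 ≈ 4.333 μg/mL.
Trough 4.3 μg/mL vs MEC 3 μg/mL: adequate.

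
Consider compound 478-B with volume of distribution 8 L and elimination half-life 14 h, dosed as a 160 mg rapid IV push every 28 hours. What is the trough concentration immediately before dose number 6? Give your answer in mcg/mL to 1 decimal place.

6.7 mcg/mL

f = (1/2)^(τ/t½) = (1/2)^(28/14) ≈ 0.2500.
C₀ = D/Vd = 160/8 ≈ 20.000 mcg/mL.
Before the 6th dose, 5 doses have been given. Superposition: Cmin = C₀·(f + f² + … + f^5).
≈ 20.000 × (0.2500 + 0.0625 + 0.0156 + 0.0039 + 0.0010) ≈ 20.000 × 0.3330 ≈ 6.660 mcg/mL.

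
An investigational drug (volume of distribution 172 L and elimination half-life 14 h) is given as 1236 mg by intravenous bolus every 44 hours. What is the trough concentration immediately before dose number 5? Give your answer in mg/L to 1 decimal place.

0.9 mg/L

f = (1/2)^(τ/t½) = (1/2)^(44/14) ≈ 0.1132.
C₀ = D/Vd = 1236/172 ≈ 7.186 mg/L.
Before the 5th dose, 4 doses have been given. Superposition: Cmin = C₀·(f + f² + … + f^4).
≈ 7.186 × (0.1132 + 0.0128 + 0.0015 + 0.0002) ≈ 7.186 × 0.1277 ≈ 0.918 mg/L.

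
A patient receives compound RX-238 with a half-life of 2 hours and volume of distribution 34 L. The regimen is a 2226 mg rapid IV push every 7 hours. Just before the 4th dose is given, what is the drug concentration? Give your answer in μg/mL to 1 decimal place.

6.3 μg/mL

f = (1/2)^(τ/t½) = (1/2)^(7/2) ≈ 0.0884.
C₀ = D/Vd = 2226/34 ≈ 65.471 μg/mL.
Before the 4th dose, 3 doses have been given. Superposition: Cmin = C₀·(f + f² + … + f^3).
≈ 65.471 × (0.0884 + 0.0078 + 0.0007) ≈ 65.471 × 0.0969 ≈ 6.344 μg/mL.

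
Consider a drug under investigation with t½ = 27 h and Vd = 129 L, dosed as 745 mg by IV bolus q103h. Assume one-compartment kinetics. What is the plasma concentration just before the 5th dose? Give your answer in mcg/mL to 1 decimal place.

f = (1/2)^(τ/t½) = (1/2)^(103/27) ≈ 0.0711.
C₀ = D/Vd = 745/129 ≈ 5.775 mcg/mL.
Before the 5th dose, 4 doses have been given. Superposition: Cmin = C₀·(f + f² + … + f^4).
≈ 5.775 × (0.0711 + 0.0051 + 0.0004 + 0.0000) ≈ 5.775 × 0.0766 ≈ 0.442 mcg/mL.

0.4 mcg/mL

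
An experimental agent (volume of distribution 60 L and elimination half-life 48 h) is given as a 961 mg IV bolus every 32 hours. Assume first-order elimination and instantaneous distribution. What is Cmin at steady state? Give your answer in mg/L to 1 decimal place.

27.3 mg/L

τ/t½ = 32/48 ≈ 0.66667, so fraction remaining f = (1/2)^(32/48) ≈ 0.6300.
Single-dose peak C₀ = D/Vd = 961/60 ≈ 16.017 mg/L.
Steady-state trough Cmin,ss = C₀·f/(1−f) ≈ 16.017 × 0.6300/0.3700 ≈ 27.272 mg/L.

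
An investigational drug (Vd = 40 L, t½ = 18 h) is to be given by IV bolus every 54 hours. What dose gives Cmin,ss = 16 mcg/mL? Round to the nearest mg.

4480 mg

τ/t½ = 54/18 ≈ 3, so f = (1/2)^(54/18) ≈ 0.125000.
Cmin,ss = (D/Vd)·f/(1−f), so D = Cmin,ss·Vd·(1−f)/f.
D = 16 × 40 × (1−f)/f ≈ 16 × 40 × 7.00000 ≈ 4480.00 mg.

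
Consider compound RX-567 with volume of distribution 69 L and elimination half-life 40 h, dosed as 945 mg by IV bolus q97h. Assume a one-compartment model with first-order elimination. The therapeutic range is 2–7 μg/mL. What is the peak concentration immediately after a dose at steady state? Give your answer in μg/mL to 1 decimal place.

k = ln2/t½ = ln2/40 ≈ 0.017329 h⁻¹; fraction remaining f = e^(−kτ) = e^(−0.017329×97) ≈ 0.1862.
Accumulation ratio R = 1/(1 − f) ≈ 1/0.8138 ≈ 1.2288.
Each bolus raises the concentration by D/Vd = 945/69 ≈ 13.696 μg/mL.
Steady-state peak Cmax,ss = C₀·R ≈ 13.696 × 1.2288 ≈ 16.830 μg/mL.
Peak 16.8 μg/mL vs MTC 7 μg/mL: exceeds toxic threshold.

16.8 μg/mL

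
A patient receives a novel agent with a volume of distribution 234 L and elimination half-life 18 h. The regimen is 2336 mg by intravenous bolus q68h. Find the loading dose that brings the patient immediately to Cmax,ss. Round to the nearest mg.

2520 mg

f = (1/2)^(68/18) ≈ 0.072908; accumulation ratio R = 1/(1−f) ≈ 1.07864.
Loading dose to hit Cmax,ss on first dose: D_load = D_maint·R ≈ 2336 × 1.07864 ≈ 2519.70 mg.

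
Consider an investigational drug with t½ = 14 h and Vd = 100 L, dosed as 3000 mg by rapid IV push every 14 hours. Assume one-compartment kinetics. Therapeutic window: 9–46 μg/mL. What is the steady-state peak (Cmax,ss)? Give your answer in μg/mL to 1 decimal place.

60.0 μg/mL

The dosing interval is 1 half-life, so f = 2^(−1) = 0.5.
Accumulation ratio R = 1/(1 − f) = 1/0.5 = 2/1.
Single-dose peak C₀ = D/Vd = 3000/100 = 30 μg/mL.
Steady-state peak Cmax,ss = C₀·R = 30 × 2/1 ≈ 60.000 μg/mL.
Peak 60.0 μg/mL vs MTC 46 μg/mL: exceeds toxic threshold.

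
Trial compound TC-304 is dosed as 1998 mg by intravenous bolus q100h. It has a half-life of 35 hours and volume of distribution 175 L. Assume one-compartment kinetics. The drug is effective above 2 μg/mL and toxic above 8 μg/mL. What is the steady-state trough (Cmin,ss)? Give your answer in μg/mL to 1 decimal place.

1.8 μg/mL

Over one 100-h interval, 100/35 ≈ 2.8571 half-lives elapse, leaving f ≈ 0.1380 of each dose.
Accumulation ratio R = 1/(1 − f) ≈ 1/0.8620 ≈ 1.1601.
Single-dose peak C₀ = D/Vd = 1998/175 ≈ 11.417 μg/mL.
Cmax,ss = C₀/(1 − f) ≈ 11.417/0.8620 ≈ 13.245 μg/mL.
Steady-state trough Cmin,ss = Cmax,ss·f ≈ 13.245 × 0.1380 ≈ 1.828 μg/mL.
Trough 1.8 μg/mL vs MEC 2 μg/mL: subtherapeutic.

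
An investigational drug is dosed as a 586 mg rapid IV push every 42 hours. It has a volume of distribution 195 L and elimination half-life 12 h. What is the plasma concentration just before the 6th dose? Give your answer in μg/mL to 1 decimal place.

0.3 μg/mL

f = (1/2)^(τ/t½) = (1/2)^(42/12) ≈ 0.0884.
C₀ = D/Vd = 586/195 ≈ 3.005 μg/mL.
Before the 6th dose, 5 doses have been given. Superposition: Cmin = C₀·(f + f² + … + f^5).
≈ 3.005 × (0.0884 + 0.0078 + 0.0007 + 0.0001 + 0.0000) ≈ 3.005 × 0.0970 ≈ 0.291 μg/mL.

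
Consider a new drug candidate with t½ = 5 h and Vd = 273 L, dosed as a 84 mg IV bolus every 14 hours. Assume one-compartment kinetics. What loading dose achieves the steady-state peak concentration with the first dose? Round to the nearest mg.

98 mg

f = (1/2)^(14/5) ≈ 0.143587; accumulation ratio R = 1/(1−f) ≈ 1.16766.
Loading dose to hit Cmax,ss on first dose: D_load = D_maint·R ≈ 84 × 1.16766 ≈ 98.08 mg.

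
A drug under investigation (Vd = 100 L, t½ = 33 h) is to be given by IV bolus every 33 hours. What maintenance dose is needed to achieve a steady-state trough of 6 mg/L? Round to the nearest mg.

τ/t½ = 33/33 ≈ 1, so f = (1/2)^(33/33) ≈ 0.500000.
Cmin,ss = (D/Vd)·f/(1−f), so D = Cmin,ss·Vd·(1−f)/f.
D = 6 × 100 × (1−f)/f ≈ 6 × 100 × 1.00000 ≈ 600.00 mg.

600 mg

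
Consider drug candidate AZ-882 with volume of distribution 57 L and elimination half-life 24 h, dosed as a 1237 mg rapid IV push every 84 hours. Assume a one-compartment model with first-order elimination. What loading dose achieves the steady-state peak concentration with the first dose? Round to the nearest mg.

f = (1/2)^(84/24) ≈ 0.088388; accumulation ratio R = 1/(1−f) ≈ 1.09696.
Loading dose to hit Cmax,ss on first dose: D_load = D_maint·R ≈ 1237 × 1.09696 ≈ 1356.94 mg.

1357 mg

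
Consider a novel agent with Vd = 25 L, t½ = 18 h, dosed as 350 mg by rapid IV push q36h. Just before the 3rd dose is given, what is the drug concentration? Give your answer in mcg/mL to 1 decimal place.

4.4 mcg/mL

f = (1/2)^(τ/t½) = (1/2)^(36/18) ≈ 0.2500.
C₀ = D/Vd = 350/25 ≈ 14.000 mcg/mL.
Before the 3rd dose, 2 doses have been given. Superposition: Cmin = C₀·(f + f²).
≈ 14.000 × (0.2500 + 0.0625) ≈ 14.000 × 0.3125 ≈ 4.375 mcg/mL.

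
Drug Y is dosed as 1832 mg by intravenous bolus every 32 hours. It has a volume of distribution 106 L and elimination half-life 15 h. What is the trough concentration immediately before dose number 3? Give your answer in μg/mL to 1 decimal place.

4.8 μg/mL

f = (1/2)^(τ/t½) = (1/2)^(32/15) ≈ 0.2279.
C₀ = D/Vd = 1832/106 ≈ 17.283 μg/mL.
Before the 3rd dose, 2 doses have been given. Superposition: Cmin = C₀·(f + f²).
≈ 17.283 × (0.2279 + 0.0519) ≈ 17.283 × 0.2798 ≈ 4.836 μg/mL.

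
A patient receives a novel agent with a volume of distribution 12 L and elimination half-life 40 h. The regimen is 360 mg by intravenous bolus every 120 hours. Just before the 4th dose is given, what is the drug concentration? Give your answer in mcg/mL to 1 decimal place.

f = (1/2)^(τ/t½) = (1/2)^(120/40) ≈ 0.1250.
C₀ = D/Vd = 360/12 ≈ 30.000 mcg/mL.
Before the 4th dose, 3 doses have been given. Superposition: Cmin = C₀·(f + f² + … + f^3).
≈ 30.000 × (0.1250 + 0.0156 + 0.0020) ≈ 30.000 × 0.1426 ≈ 4.278 mcg/mL.

4.3 mcg/mL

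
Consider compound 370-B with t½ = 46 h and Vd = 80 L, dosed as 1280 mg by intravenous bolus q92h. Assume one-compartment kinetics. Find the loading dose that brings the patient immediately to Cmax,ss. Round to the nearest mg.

1707 mg

f = (1/2)^(92/46) ≈ 0.250000; accumulation ratio R = 1/(1−f) ≈ 1.33333.
Loading dose to hit Cmax,ss on first dose: D_load = D_maint·R ≈ 1280 × 1.33333 ≈ 1706.66 mg.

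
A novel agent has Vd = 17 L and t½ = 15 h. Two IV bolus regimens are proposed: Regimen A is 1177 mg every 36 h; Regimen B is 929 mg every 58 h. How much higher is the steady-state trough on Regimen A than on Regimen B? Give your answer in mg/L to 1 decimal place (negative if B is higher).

12.2 mg/L

Regimen A: f = (1/2)^(36/15) ≈ 0.1895; Cmin,ss = (1177/17)·f/(1−f) ≈ 16.188 mg/L.
Regimen B: f = (1/2)^(58/15) ≈ 0.0686; Cmin,ss = (929/17)·f/(1−f) ≈ 4.025 mg/L.
Difference ≈ 16.188 − 4.025 ≈ 12.163 mg/L.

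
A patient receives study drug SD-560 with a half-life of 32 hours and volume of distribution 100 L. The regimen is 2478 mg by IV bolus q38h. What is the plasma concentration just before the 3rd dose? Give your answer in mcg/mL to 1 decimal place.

15.7 mcg/mL

f = (1/2)^(τ/t½) = (1/2)^(38/32) ≈ 0.4391.
C₀ = D/Vd = 2478/100 ≈ 24.780 mcg/mL.
Before the 3rd dose, 2 doses have been given. Superposition: Cmin = C₀·(f + f²).
≈ 24.780 × (0.4391 + 0.1928) ≈ 24.780 × 0.6319 ≈ 15.658 mcg/mL.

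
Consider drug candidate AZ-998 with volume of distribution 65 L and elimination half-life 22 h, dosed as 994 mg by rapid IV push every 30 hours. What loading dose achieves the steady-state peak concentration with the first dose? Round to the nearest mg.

f = (1/2)^(30/22) ≈ 0.388602; accumulation ratio R = 1/(1−f) ≈ 1.63560.
Loading dose to hit Cmax,ss on first dose: D_load = D_maint·R ≈ 994 × 1.63560 ≈ 1625.79 mg.

1626 mg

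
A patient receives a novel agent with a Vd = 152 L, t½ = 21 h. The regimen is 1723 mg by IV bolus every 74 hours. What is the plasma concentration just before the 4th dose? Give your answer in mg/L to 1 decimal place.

1.1 mg/L

f = (1/2)^(τ/t½) = (1/2)^(74/21) ≈ 0.0869.
C₀ = D/Vd = 1723/152 ≈ 11.336 mg/L.
Before the 4th dose, 3 doses have been given. Superposition: Cmin = C₀·(f + f² + … + f^3).
≈ 11.336 × (0.0869 + 0.0076 + 0.0007) ≈ 11.336 × 0.0952 ≈ 1.079 mg/L.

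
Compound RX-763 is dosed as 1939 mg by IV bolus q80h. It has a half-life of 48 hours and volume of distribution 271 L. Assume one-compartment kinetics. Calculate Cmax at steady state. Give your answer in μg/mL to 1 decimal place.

10.4 μg/mL

τ/t½ = 80/48 ≈ 1.6667, so fraction remaining f = (1/2)^(80/48) ≈ 0.3150.
Accumulation ratio R = 1/(1 − f) ≈ 1/0.6850 ≈ 1.4599.
Each bolus raises the concentration by D/Vd = 1939/271 ≈ 7.155 μg/mL.
Steady-state peak Cmax,ss = C₀·R ≈ 7.155 × 1.4599 ≈ 10.446 μg/mL.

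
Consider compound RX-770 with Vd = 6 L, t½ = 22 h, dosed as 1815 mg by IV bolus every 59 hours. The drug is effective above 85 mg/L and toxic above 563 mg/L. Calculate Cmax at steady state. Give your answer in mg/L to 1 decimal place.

τ/t½ = 59/22 ≈ 2.6818, so fraction remaining f = (1/2)^(59/22) ≈ 0.1558.
Accumulation ratio R = 1/(1 − f) ≈ 1/0.8442 ≈ 1.1846.
Single-dose peak C₀ = D/Vd = 1815/6 ≈ 302.500 mg/L.
Steady-state peak Cmax,ss = C₀·R ≈ 302.500 × 1.1846 ≈ 358.342 mg/L.
Peak 358.3 mg/L vs MTC 563 mg/L: below toxic threshold.

358.3 mg/L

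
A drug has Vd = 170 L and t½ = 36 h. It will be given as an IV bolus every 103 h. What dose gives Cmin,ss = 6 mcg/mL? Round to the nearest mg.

τ/t½ = 103/36 ≈ 2.8611, so f = (1/2)^(103/36) ≈ 0.137632.
Cmin,ss = (D/Vd)·f/(1−f), so D = Cmin,ss·Vd·(1−f)/f.
D = 6 × 170 × (1−f)/f ≈ 6 × 170 × 6.26575 ≈ 6391.06 mg.

6391 mg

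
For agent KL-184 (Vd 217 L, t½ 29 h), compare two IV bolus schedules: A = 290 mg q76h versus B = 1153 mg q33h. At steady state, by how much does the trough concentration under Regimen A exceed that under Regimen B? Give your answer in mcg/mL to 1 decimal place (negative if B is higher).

Regimen A: f = (1/2)^(76/29) ≈ 0.1626; Cmin,ss = (290/217)·f/(1−f) ≈ 0.259 mcg/mL.
Regimen B: f = (1/2)^(33/29) ≈ 0.4544; Cmin,ss = (1153/217)·f/(1−f) ≈ 4.425 mcg/mL.
Difference ≈ 0.259 − 4.425 ≈ -4.166 mcg/mL.

-4.2 mcg/mL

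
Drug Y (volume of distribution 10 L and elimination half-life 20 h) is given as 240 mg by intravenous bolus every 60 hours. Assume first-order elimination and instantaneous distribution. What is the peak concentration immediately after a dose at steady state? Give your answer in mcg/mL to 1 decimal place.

τ = 60 h = 3 half-lives, so f = (1/2)^3 = 0.125.
At steady state, R = 1/(1 − 0.125) = 8/7.
Single-dose peak C₀ = D/Vd = 240/10 = 24 mcg/mL.
Steady-state peak Cmax,ss = C₀·R = 24 × 8/7 ≈ 27.429 mcg/mL.

27.4 mcg/mL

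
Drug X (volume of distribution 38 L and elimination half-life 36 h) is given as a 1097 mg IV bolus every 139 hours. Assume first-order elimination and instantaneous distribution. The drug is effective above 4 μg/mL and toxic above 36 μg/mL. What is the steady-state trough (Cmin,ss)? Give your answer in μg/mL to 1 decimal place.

k = ln2/t½ = ln2/36 ≈ 0.019254 h⁻¹; fraction remaining f = e^(−kτ) = e^(−0.019254×139) ≈ 0.0688.
Single-dose peak C₀ = D/Vd = 1097/38 ≈ 28.868 μg/mL.
Steady-state trough Cmin,ss = C₀·f/(1−f) ≈ 28.868 × 0.0688/0.9312 ≈ 2.133 μg/mL.
Trough 2.1 μg/mL vs MEC 4 μg/mL: subtherapeutic.

2.1 μg/mL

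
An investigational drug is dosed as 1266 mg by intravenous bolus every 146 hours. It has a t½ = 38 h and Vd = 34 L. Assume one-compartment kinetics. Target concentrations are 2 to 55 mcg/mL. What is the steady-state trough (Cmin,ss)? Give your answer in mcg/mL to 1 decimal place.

Over one 146-h interval, 146/38 ≈ 3.8421 half-lives elapse, leaving f ≈ 0.0697 of each dose.
At steady state, accumulation factor R = 1/(1 − e^(−kτ)) ≈ 1.0749.
Each bolus raises the concentration by D/Vd = 1266/34 ≈ 37.235 mcg/mL.
Cmax,ss = C₀/(1 − f) ≈ 37.235/0.9303 ≈ 40.025 mcg/mL.
Steady-state trough Cmin,ss = Cmax,ss·f ≈ 40.025 × 0.0697 ≈ 2.790 mcg/mL.
Trough 2.8 mcg/mL vs MEC 2 mcg/mL: adequate.

2.8 mcg/mL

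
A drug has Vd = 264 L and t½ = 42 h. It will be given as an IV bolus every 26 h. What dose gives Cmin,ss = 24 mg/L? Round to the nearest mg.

τ/t½ = 26/42 ≈ 0.61905, so f = (1/2)^(26/42) ≈ 0.651101.
Cmin,ss = (D/Vd)·f/(1−f), so D = Cmin,ss·Vd·(1−f)/f.
D = 24 × 264 × (1−f)/f ≈ 24 × 264 × 0.53586 ≈ 3395.21 mg.

3395 mg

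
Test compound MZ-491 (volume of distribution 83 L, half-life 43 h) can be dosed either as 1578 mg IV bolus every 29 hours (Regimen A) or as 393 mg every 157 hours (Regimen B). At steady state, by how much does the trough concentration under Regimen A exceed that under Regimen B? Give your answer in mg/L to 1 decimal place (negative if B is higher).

Regimen A: f = (1/2)^(29/43) ≈ 0.6266; Cmin,ss = (1578/83)·f/(1−f) ≈ 31.904 mg/L.
Regimen B: f = (1/2)^(157/43) ≈ 0.0796; Cmin,ss = (393/83)·f/(1−f) ≈ 0.409 mg/L.
Difference ≈ 31.904 − 0.409 ≈ 31.495 mg/L.

31.5 mg/L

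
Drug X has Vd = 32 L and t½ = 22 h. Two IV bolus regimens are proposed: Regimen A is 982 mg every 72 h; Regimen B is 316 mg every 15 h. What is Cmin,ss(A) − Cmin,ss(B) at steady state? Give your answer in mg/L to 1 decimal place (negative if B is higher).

-12.8 mg/L

Regimen A: f = (1/2)^(72/22) ≈ 0.1035; Cmin,ss = (982/32)·f/(1−f) ≈ 3.543 mg/L.
Regimen B: f = (1/2)^(15/22) ≈ 0.6234; Cmin,ss = (316/32)·f/(1−f) ≈ 16.346 mg/L.
Difference ≈ 3.543 − 16.346 ≈ -12.803 mg/L.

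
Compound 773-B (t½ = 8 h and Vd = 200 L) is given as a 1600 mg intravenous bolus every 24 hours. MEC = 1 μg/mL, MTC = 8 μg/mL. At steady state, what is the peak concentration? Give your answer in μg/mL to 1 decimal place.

The dosing interval is 3 half-lives, so f = 2^(−3) = 0.125.
At steady state, R = 1/(1 − 0.125) = 8/7.
Single-dose peak C₀ = D/Vd = 1600/200 = 8 μg/mL.
Steady-state peak Cmax,ss = C₀·R = 8 × 8/7 ≈ 9.143 μg/mL.
Peak 9.1 μg/mL vs MTC 8 μg/mL: exceeds toxic threshold.

9.1 μg/mL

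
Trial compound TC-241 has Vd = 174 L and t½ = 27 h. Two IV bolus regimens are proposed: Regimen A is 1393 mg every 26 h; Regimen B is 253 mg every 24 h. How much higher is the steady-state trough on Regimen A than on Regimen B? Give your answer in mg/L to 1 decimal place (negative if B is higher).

Regimen A: f = (1/2)^(26/27) ≈ 0.5130; Cmin,ss = (1393/174)·f/(1−f) ≈ 8.433 mg/L.
Regimen B: f = (1/2)^(24/27) ≈ 0.5400; Cmin,ss = (253/174)·f/(1−f) ≈ 1.707 mg/L.
Difference ≈ 8.433 − 1.707 ≈ 6.726 mg/L.

6.7 mg/L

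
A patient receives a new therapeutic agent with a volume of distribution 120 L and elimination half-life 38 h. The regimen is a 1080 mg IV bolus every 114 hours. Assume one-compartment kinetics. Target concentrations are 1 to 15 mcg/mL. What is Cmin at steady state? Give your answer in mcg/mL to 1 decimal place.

1.3 mcg/mL

The dosing interval is 3 half-lives, so f = 2^(−3) = 0.125.
At steady state, R = 1/(1 − 0.125) = 8/7.
Single-dose peak C₀ = D/Vd = 1080/120 = 9 mcg/mL.
Steady-state peak Cmax,ss = C₀·R = 9 × 8/7 ≈ 10.286 mcg/mL.
Steady-state trough Cmin,ss = Cmax,ss·f ≈ 10.286 × 0.125 ≈ 1.286 mcg/mL.
Trough 1.3 mcg/mL vs MEC 1 mcg/mL: adequate.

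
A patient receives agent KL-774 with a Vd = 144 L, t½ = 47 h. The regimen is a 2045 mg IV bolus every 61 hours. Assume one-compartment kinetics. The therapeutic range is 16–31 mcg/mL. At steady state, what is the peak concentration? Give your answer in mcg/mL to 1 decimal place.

k = ln2/t½ = ln2/47 ≈ 0.014748 h⁻¹; fraction remaining f = e^(−kτ) = e^(−0.014748×61) ≈ 0.4067.
At steady state, accumulation factor R = 1/(1 − e^(−kτ)) ≈ 1.6855.
Single-dose peak C₀ = D/Vd = 2045/144 ≈ 14.201 mcg/mL.
Cmax,ss = C₀/(1 − f) ≈ 14.201/0.5933 ≈ 23.936 mcg/mL.
Peak 23.9 mcg/mL vs MTC 31 mcg/mL: below toxic threshold.

23.9 mcg/mL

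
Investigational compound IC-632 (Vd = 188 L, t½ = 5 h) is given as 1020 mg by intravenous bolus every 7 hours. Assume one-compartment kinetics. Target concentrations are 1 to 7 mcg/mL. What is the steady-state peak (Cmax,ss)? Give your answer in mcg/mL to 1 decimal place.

8.7 mcg/mL

k = ln2/t½ = ln2/5 ≈ 0.138629 h⁻¹; fraction remaining f = e^(−kτ) = e^(−0.138629×7) ≈ 0.3789.
At steady state, accumulation factor R = 1/(1 − e^(−kτ)) ≈ 1.6100.
Single-dose peak C₀ = D/Vd = 1020/188 ≈ 5.426 mcg/mL.
Cmax,ss = C₀/(1 − f) ≈ 5.426/0.6211 ≈ 8.736 mcg/mL.
Peak 8.7 mcg/mL vs MTC 7 mcg/mL: exceeds toxic threshold.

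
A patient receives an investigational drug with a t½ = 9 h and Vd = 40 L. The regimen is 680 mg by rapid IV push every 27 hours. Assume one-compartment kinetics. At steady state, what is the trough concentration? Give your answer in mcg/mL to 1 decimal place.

2.4 mcg/mL

The dosing interval is 3 half-lives, so f = 2^(−3) = 0.125.
At steady state, R = 1/(1 − 0.125) = 8/7.
Single-dose peak C₀ = D/Vd = 680/40 = 17 mcg/mL.
Steady-state peak Cmax,ss = C₀·R = 17 × 8/7 ≈ 19.429 mcg/mL.
Steady-state trough Cmin,ss = Cmax,ss·f ≈ 19.429 × 0.125 ≈ 2.429 mcg/mL.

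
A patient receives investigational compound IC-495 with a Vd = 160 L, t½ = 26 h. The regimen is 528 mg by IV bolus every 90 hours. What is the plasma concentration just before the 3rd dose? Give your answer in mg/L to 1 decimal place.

f = (1/2)^(τ/t½) = (1/2)^(90/26) ≈ 0.0908.
C₀ = D/Vd = 528/160 ≈ 3.300 mg/L.
Before the 3rd dose, 2 doses have been given. Superposition: Cmin = C₀·(f + f²).
≈ 3.300 × (0.0908 + 0.0082) ≈ 3.300 × 0.0990 ≈ 0.327 mg/L.

0.3 mg/L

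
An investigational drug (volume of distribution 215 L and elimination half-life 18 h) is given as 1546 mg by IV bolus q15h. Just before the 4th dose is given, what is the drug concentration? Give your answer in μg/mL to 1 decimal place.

f = (1/2)^(τ/t½) = (1/2)^(15/18) ≈ 0.5612.
C₀ = D/Vd = 1546/215 ≈ 7.191 μg/mL.
Before the 4th dose, 3 doses have been given. Superposition: Cmin = C₀·(f + f² + … + f^3).
≈ 7.191 × (0.5612 + 0.3149 + 0.1767) ≈ 7.191 × 1.0528 ≈ 7.571 μg/mL.

7.6 μg/mL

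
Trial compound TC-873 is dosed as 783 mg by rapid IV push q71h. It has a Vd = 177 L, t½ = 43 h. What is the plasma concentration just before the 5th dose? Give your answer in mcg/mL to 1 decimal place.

2.0 mcg/mL

f = (1/2)^(τ/t½) = (1/2)^(71/43) ≈ 0.3184.
C₀ = D/Vd = 783/177 ≈ 4.424 mcg/mL.
Before the 5th dose, 4 doses have been given. Superposition: Cmin = C₀·(f + f² + … + f^4).
≈ 4.424 × (0.3184 + 0.1014 + 0.0323 + 0.0103) ≈ 4.424 × 0.4624 ≈ 2.046 mcg/mL.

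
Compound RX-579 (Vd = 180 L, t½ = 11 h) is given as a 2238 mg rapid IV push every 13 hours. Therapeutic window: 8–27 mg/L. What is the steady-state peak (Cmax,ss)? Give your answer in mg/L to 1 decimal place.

22.2 mg/L

τ/t½ = 13/11 ≈ 1.1818, so fraction remaining f = (1/2)^(13/11) ≈ 0.4408.
At steady state, accumulation factor R = 1/(1 − e^(−kτ)) ≈ 1.7883.
Single-dose peak C₀ = D/Vd = 2238/180 ≈ 12.433 mg/L.
Cmax,ss = C₀/(1 − f) ≈ 12.433/0.5592 ≈ 22.234 mg/L.
Peak 22.2 mg/L vs MTC 27 mg/L: below toxic threshold.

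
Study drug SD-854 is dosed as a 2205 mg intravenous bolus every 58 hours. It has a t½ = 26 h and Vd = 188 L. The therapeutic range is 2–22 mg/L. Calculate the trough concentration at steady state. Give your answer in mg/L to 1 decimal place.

3.2 mg/L

k = ln2/t½ = ln2/26 ≈ 0.026660 h⁻¹; fraction remaining f = e^(−kτ) = e^(−0.026660×58) ≈ 0.2130.
At steady state, accumulation factor R = 1/(1 − e^(−kτ)) ≈ 1.2706.
Each bolus raises the concentration by D/Vd = 2205/188 ≈ 11.729 mg/L.
Steady-state peak Cmax,ss = C₀·R ≈ 11.729 × 1.2706 ≈ 14.903 mg/L.
One interval later, Cmin,ss = Cmax,ss·e^(−kτ) ≈ 14.903 × 0.2130 ≈ 3.174 mg/L.
Trough 3.2 mg/L vs MEC 2 mg/L: adequate.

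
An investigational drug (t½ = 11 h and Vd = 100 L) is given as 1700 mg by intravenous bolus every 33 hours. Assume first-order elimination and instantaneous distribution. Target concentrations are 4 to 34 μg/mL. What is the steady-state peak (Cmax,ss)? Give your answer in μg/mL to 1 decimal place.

τ = 33 h = 3 half-lives, so f = (1/2)^3 = 0.125.
At steady state, R = 1/(1 − 0.125) = 8/7.
Single-dose peak C₀ = D/Vd = 1700/100 = 17 μg/mL.
Steady-state peak Cmax,ss = C₀·R = 17 × 8/7 ≈ 19.429 μg/mL.
Peak 19.4 μg/mL vs MTC 34 μg/mL: below toxic threshold.

19.4 μg/mL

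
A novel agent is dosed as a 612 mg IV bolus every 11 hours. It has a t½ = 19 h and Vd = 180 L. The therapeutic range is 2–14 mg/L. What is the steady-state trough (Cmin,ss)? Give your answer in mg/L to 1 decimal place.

Over one 11-h interval, 11/19 ≈ 0.57895 half-lives elapse, leaving f ≈ 0.6695 of each dose.
Single-dose peak C₀ = D/Vd = 612/180 ≈ 3.400 mg/L.
Steady-state trough Cmin,ss = C₀·f/(1−f) ≈ 3.400 × 0.6695/0.3305 ≈ 6.887 mg/L.
Trough 6.9 mg/L vs MEC 2 mg/L: adequate.

6.9 mg/L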